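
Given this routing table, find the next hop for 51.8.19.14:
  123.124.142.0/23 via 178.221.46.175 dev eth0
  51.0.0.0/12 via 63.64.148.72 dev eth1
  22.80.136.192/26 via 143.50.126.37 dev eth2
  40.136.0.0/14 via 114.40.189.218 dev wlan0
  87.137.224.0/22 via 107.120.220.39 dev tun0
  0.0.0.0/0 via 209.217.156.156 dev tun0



Longest prefix match for 51.8.19.14:
  /23 123.124.142.0: no
  /12 51.0.0.0: MATCH
  /26 22.80.136.192: no
  /14 40.136.0.0: no
  /22 87.137.224.0: no
  /0 0.0.0.0: MATCH
Selected: next-hop 63.64.148.72 via eth1 (matched /12)


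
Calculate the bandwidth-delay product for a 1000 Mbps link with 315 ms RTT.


BDP = bandwidth * RTT
= 1000 Mbps * 315 ms
= 1000 * 1e6 * 315 / 1000 bits
= 315000000 bits
= 39375000 bytes
= 38452.1484 KB
BDP = 315000000 bits (39375000 bytes)


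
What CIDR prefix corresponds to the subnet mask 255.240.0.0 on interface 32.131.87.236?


Binary: 11111111.11110000.00000000.00000000
Count leading 1s
Prefix: /12


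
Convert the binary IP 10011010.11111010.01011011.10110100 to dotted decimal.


10011010 = 154
11111010 = 250
01011011 = 91
10110100 = 180
IP: 154.250.91.180


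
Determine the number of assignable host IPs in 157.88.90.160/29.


Host bits = 32 - 29 = 3
Total addresses = 2^3 = 8
Usable = total - 2 (network and broadcast)
Usable hosts: 6


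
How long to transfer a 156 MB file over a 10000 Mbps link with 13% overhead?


Effective throughput = 10000 * (1 - 13/100) = 8700 Mbps
File size in Mb = 156 * 8 = 1248 Mb
Time = 1248 / 8700
Time = 0.1434 seconds


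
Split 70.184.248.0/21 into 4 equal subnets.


New prefix = 21 + 2 = 23
Each subnet has 512 addresses
  70.184.248.0/23
  70.184.250.0/23
  70.184.252.0/23
  70.184.254.0/23
Subnets: 70.184.248.0/23, 70.184.250.0/23, 70.184.252.0/23, 70.184.254.0/23


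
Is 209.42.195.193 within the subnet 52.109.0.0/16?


Subnet network: 52.109.0.0
Test IP AND mask: 209.42.0.0
No, 209.42.195.193 is not in 52.109.0.0/16


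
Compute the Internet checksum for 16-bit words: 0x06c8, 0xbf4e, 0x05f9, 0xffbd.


Sum all words (with carry folding):
+ 0x06c8 = 0x06c8
+ 0xbf4e = 0xc616
+ 0x05f9 = 0xcc0f
+ 0xffbd = 0xcbcd
One's complement: ~0xcbcd
Checksum = 0x3432


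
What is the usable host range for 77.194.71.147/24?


Network: 77.194.71.0
Broadcast: 77.194.71.255
First usable = network + 1
Last usable = broadcast - 1
Range: 77.194.71.1 to 77.194.71.254


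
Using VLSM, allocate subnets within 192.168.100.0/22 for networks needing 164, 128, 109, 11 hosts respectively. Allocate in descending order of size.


164 hosts -> /24 (254 usable): 192.168.100.0/24
128 hosts -> /24 (254 usable): 192.168.101.0/24
109 hosts -> /25 (126 usable): 192.168.102.0/25
11 hosts -> /28 (14 usable): 192.168.102.128/28
Allocation: 192.168.100.0/24 (164 hosts, 254 usable); 192.168.101.0/24 (128 hosts, 254 usable); 192.168.102.0/25 (109 hosts, 126 usable); 192.168.102.128/28 (11 hosts, 14 usable)


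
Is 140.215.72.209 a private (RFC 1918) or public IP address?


RFC 1918 private ranges:
  10.0.0.0/8 (10.0.0.0 - 10.255.255.255)
  172.16.0.0/12 (172.16.0.0 - 172.31.255.255)
  192.168.0.0/16 (192.168.0.0 - 192.168.255.255)
Public (not in any RFC 1918 range)


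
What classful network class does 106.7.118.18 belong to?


First octet: 106
Binary: 01101010
0xxxxxxx -> Class A (1-126)
Class A, default mask 255.0.0.0 (/8)


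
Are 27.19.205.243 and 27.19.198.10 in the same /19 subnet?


Mask: 255.255.224.0
27.19.205.243 AND mask = 27.19.192.0
27.19.198.10 AND mask = 27.19.192.0
Yes, same subnet (27.19.192.0)


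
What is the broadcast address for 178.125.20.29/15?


Network: 178.124.0.0/15
Host bits = 17
Set all host bits to 1:
Broadcast: 178.125.255.255


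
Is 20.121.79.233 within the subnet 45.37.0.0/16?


Subnet network: 45.37.0.0
Test IP AND mask: 20.121.0.0
No, 20.121.79.233 is not in 45.37.0.0/16


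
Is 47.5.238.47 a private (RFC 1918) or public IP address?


RFC 1918 private ranges:
  10.0.0.0/8 (10.0.0.0 - 10.255.255.255)
  172.16.0.0/12 (172.16.0.0 - 172.31.255.255)
  192.168.0.0/16 (192.168.0.0 - 192.168.255.255)
Public (not in any RFC 1918 range)


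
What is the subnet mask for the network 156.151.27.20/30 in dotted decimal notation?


/30 means 30 network bits, 2 host bits
Binary: 11111111111111111111111111111100
Mask: 255.255.255.252


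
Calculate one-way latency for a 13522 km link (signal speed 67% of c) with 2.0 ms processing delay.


Speed = 0.67 * 3e5 km/s = 201000 km/s
Propagation delay = 13522 / 201000 = 0.0673 s = 67.2736 ms
Processing delay = 2.0 ms
Total one-way latency = 69.2736 ms


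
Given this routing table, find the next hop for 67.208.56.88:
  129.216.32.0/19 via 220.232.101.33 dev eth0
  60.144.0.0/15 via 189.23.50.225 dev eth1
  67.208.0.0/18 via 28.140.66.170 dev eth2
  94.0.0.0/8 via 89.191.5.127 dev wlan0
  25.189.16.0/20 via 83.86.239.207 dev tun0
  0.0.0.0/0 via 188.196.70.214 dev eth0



Longest prefix match for 67.208.56.88:
  /19 129.216.32.0: no
  /15 60.144.0.0: no
  /18 67.208.0.0: MATCH
  /8 94.0.0.0: no
  /20 25.189.16.0: no
  /0 0.0.0.0: MATCH
Selected: next-hop 28.140.66.170 via eth2 (matched /18)


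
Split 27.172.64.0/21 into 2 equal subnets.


New prefix = 21 + 1 = 22
Each subnet has 1024 addresses
  27.172.64.0/22
  27.172.68.0/22
Subnets: 27.172.64.0/22, 27.172.68.0/22


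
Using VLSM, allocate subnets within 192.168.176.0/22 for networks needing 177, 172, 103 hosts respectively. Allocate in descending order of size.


177 hosts -> /24 (254 usable): 192.168.176.0/24
172 hosts -> /24 (254 usable): 192.168.177.0/24
103 hosts -> /25 (126 usable): 192.168.178.0/25
Allocation: 192.168.176.0/24 (177 hosts, 254 usable); 192.168.177.0/24 (172 hosts, 254 usable); 192.168.178.0/25 (103 hosts, 126 usable)


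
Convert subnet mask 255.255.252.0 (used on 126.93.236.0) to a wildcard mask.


Subnet mask: 255.255.252.0
Wildcard = 255.255.255.255 - subnet mask
255 - 255 = 0
255 - 255 = 0
255 - 252 = 3
255 - 0 = 255
Wildcard: 0.0.3.255


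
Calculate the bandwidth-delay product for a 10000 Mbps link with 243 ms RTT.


BDP = bandwidth * RTT
= 10000 Mbps * 243 ms
= 10000 * 1e6 * 243 / 1000 bits
= 2430000000 bits
= 303750000 bytes
= 296630.8594 KB
BDP = 2430000000 bits (303750000 bytes)


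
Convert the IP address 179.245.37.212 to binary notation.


179 = 10110011
245 = 11110101
37 = 00100101
212 = 11010100
Binary: 10110011.11110101.00100101.11010100


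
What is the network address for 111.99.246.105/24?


IP:   01101111.01100011.11110110.01101001
Mask: 11111111.11111111.11111111.00000000
AND operation:
Net:  01101111.01100011.11110110.00000000
Network: 111.99.246.0/24


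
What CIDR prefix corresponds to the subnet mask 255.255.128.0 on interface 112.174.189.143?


Binary: 11111111.11111111.10000000.00000000
Count leading 1s
Prefix: /17


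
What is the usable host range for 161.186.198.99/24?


Network: 161.186.198.0
Broadcast: 161.186.198.255
First usable = network + 1
Last usable = broadcast - 1
Range: 161.186.198.1 to 161.186.198.254


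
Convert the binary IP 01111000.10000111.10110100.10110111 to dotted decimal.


01111000 = 120
10000111 = 135
10110100 = 180
10110111 = 183
IP: 120.135.180.183


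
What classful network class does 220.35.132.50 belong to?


First octet: 220
Binary: 11011100
110xxxxx -> Class C (192-223)
Class C, default mask 255.255.255.0 (/24)


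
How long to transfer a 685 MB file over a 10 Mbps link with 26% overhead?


Effective throughput = 10 * (1 - 26/100) = 7.4 Mbps
File size in Mb = 685 * 8 = 5480 Mb
Time = 5480 / 7.4
Time = 740.5405 seconds


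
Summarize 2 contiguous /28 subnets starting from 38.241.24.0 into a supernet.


Original prefix: /28
Number of subnets: 2 = 2^1
New prefix = 28 - 1 = 27
Supernet: 38.241.24.0/27


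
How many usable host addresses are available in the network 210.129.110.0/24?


Host bits = 32 - 24 = 8
Total addresses = 2^8 = 256
Usable = total - 2 (network and broadcast)
Usable hosts: 254


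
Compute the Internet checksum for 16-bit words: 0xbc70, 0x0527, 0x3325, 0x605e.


Sum all words (with carry folding):
+ 0xbc70 = 0xbc70
+ 0x0527 = 0xc197
+ 0x3325 = 0xf4bc
+ 0x605e = 0x551b
One's complement: ~0x551b
Checksum = 0xaae4


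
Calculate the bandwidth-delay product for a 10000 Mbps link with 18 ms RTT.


BDP = bandwidth * RTT
= 10000 Mbps * 18 ms
= 10000 * 1e6 * 18 / 1000 bits
= 180000000 bits
= 22500000 bytes
= 21972.6562 KB
BDP = 180000000 bits (22500000 bytes)


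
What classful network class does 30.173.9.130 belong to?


First octet: 30
Binary: 00011110
0xxxxxxx -> Class A (1-126)
Class A, default mask 255.0.0.0 (/8)


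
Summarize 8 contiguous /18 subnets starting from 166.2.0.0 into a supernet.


Original prefix: /18
Number of subnets: 8 = 2^3
New prefix = 18 - 3 = 15
Supernet: 166.2.0.0/15


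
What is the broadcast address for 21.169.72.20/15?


Network: 21.168.0.0/15
Host bits = 17
Set all host bits to 1:
Broadcast: 21.169.255.255


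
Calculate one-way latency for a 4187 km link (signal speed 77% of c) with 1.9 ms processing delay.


Speed = 0.77 * 3e5 km/s = 231000 km/s
Propagation delay = 4187 / 231000 = 0.0181 s = 18.1255 ms
Processing delay = 1.9 ms
Total one-way latency = 20.0255 ms


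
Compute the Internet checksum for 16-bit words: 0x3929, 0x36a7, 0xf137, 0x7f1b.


Sum all words (with carry folding):
+ 0x3929 = 0x3929
+ 0x36a7 = 0x6fd0
+ 0xf137 = 0x6108
+ 0x7f1b = 0xe023
One's complement: ~0xe023
Checksum = 0x1fdc


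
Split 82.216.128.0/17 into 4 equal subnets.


New prefix = 17 + 2 = 19
Each subnet has 8192 addresses
  82.216.128.0/19
  82.216.160.0/19
  82.216.192.0/19
  82.216.224.0/19
Subnets: 82.216.128.0/19, 82.216.160.0/19, 82.216.192.0/19, 82.216.224.0/19


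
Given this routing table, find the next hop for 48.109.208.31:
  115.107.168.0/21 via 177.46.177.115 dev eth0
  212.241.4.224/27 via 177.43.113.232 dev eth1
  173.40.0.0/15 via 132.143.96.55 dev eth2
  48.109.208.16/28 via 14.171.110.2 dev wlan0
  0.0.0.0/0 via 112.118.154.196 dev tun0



Longest prefix match for 48.109.208.31:
  /21 115.107.168.0: no
  /27 212.241.4.224: no
  /15 173.40.0.0: no
  /28 48.109.208.16: MATCH
  /0 0.0.0.0: MATCH
Selected: next-hop 14.171.110.2 via wlan0 (matched /28)


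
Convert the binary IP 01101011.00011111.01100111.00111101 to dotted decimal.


01101011 = 107
00011111 = 31
01100111 = 103
00111101 = 61
IP: 107.31.103.61


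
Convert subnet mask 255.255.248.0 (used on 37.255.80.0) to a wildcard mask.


Subnet mask: 255.255.248.0
Wildcard = 255.255.255.255 - subnet mask
255 - 255 = 0
255 - 255 = 0
255 - 248 = 7
255 - 0 = 255
Wildcard: 0.0.7.255


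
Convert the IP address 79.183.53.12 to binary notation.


79 = 01001111
183 = 10110111
53 = 00110101
12 = 00001100
Binary: 01001111.10110111.00110101.00001100


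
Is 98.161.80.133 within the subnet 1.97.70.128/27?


Subnet network: 1.97.70.128
Test IP AND mask: 98.161.80.128
No, 98.161.80.133 is not in 1.97.70.128/27


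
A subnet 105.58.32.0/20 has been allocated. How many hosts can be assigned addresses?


Host bits = 32 - 20 = 12
Total addresses = 2^12 = 4096
Usable = total - 2 (network and broadcast)
Usable hosts: 4094


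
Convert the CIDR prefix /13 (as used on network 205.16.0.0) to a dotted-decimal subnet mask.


/13 means 13 network bits, 19 host bits
Binary: 11111111111110000000000000000000
Mask: 255.248.0.0


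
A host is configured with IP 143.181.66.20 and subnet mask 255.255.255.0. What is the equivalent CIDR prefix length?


Binary: 11111111.11111111.11111111.00000000
Count leading 1s
Prefix: /24


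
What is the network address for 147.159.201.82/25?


IP:   10010011.10011111.11001001.01010010
Mask: 11111111.11111111.11111111.10000000
AND operation:
Net:  10010011.10011111.11001001.00000000
Network: 147.159.201.0/25


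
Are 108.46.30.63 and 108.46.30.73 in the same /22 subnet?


Mask: 255.255.252.0
108.46.30.63 AND mask = 108.46.28.0
108.46.30.73 AND mask = 108.46.28.0
Yes, same subnet (108.46.28.0)


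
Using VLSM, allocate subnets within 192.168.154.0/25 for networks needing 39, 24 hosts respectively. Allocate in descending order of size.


39 hosts -> /26 (62 usable): 192.168.154.0/26
24 hosts -> /27 (30 usable): 192.168.154.64/27
Allocation: 192.168.154.0/26 (39 hosts, 62 usable); 192.168.154.64/27 (24 hosts, 30 usable)


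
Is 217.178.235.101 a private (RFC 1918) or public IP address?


RFC 1918 private ranges:
  10.0.0.0/8 (10.0.0.0 - 10.255.255.255)
  172.16.0.0/12 (172.16.0.0 - 172.31.255.255)
  192.168.0.0/16 (192.168.0.0 - 192.168.255.255)
Public (not in any RFC 1918 range)


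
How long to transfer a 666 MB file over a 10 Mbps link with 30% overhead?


Effective throughput = 10 * (1 - 30/100) = 7 Mbps
File size in Mb = 666 * 8 = 5328 Mb
Time = 5328 / 7
Time = 761.1429 seconds


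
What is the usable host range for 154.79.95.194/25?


Network: 154.79.95.128
Broadcast: 154.79.95.255
First usable = network + 1
Last usable = broadcast - 1
Range: 154.79.95.129 to 154.79.95.254


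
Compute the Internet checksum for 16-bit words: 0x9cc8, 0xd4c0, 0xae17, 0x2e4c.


Sum all words (with carry folding):
+ 0x9cc8 = 0x9cc8
+ 0xd4c0 = 0x7189
+ 0xae17 = 0x1fa1
+ 0x2e4c = 0x4ded
One's complement: ~0x4ded
Checksum = 0xb212


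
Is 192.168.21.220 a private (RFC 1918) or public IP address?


RFC 1918 private ranges:
  10.0.0.0/8 (10.0.0.0 - 10.255.255.255)
  172.16.0.0/12 (172.16.0.0 - 172.31.255.255)
  192.168.0.0/16 (192.168.0.0 - 192.168.255.255)
Private (in 192.168.0.0/16)


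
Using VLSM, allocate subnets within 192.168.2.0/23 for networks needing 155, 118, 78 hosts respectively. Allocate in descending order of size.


155 hosts -> /24 (254 usable): 192.168.2.0/24
118 hosts -> /25 (126 usable): 192.168.3.0/25
78 hosts -> /25 (126 usable): 192.168.3.128/25
Allocation: 192.168.2.0/24 (155 hosts, 254 usable); 192.168.3.0/25 (118 hosts, 126 usable); 192.168.3.128/25 (78 hosts, 126 usable)


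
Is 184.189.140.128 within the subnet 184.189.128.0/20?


Subnet network: 184.189.128.0
Test IP AND mask: 184.189.128.0
Yes, 184.189.140.128 is in 184.189.128.0/20


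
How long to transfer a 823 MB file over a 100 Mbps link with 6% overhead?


Effective throughput = 100 * (1 - 6/100) = 94 Mbps
File size in Mb = 823 * 8 = 6584 Mb
Time = 6584 / 94
Time = 70.0426 seconds


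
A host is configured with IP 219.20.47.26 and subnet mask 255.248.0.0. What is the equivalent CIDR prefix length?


Binary: 11111111.11111000.00000000.00000000
Count leading 1s
Prefix: /13


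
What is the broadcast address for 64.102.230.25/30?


Network: 64.102.230.24/30
Host bits = 2
Set all host bits to 1:
Broadcast: 64.102.230.27


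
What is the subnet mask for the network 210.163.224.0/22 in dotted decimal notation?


/22 means 22 network bits, 10 host bits
Binary: 11111111111111111111110000000000
Mask: 255.255.252.0


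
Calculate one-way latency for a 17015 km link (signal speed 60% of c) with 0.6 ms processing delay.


Speed = 0.6 * 3e5 km/s = 180000 km/s
Propagation delay = 17015 / 180000 = 0.0945 s = 94.5278 ms
Processing delay = 0.6 ms
Total one-way latency = 95.1278 ms


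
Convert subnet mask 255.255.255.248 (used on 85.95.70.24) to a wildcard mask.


Subnet mask: 255.255.255.248
Wildcard = 255.255.255.255 - subnet mask
255 - 255 = 0
255 - 255 = 0
255 - 255 = 0
255 - 248 = 7
Wildcard: 0.0.0.7


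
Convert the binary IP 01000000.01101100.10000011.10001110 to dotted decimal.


01000000 = 64
01101100 = 108
10000011 = 131
10001110 = 142
IP: 64.108.131.142


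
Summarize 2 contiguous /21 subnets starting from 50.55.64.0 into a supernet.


Original prefix: /21
Number of subnets: 2 = 2^1
New prefix = 21 - 1 = 20
Supernet: 50.55.64.0/20


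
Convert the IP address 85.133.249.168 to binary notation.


85 = 01010101
133 = 10000101
249 = 11111001
168 = 10101000
Binary: 01010101.10000101.11111001.10101000


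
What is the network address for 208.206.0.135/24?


IP:   11010000.11001110.00000000.10000111
Mask: 11111111.11111111.11111111.00000000
AND operation:
Net:  11010000.11001110.00000000.00000000
Network: 208.206.0.0/24


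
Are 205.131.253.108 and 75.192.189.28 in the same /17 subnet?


Mask: 255.255.128.0
205.131.253.108 AND mask = 205.131.128.0
75.192.189.28 AND mask = 75.192.128.0
No, different subnets (205.131.128.0 vs 75.192.128.0)


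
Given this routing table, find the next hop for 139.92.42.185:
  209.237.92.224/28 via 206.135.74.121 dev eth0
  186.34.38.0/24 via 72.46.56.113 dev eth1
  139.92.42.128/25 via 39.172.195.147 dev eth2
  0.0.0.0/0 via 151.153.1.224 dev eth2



Longest prefix match for 139.92.42.185:
  /28 209.237.92.224: no
  /24 186.34.38.0: no
  /25 139.92.42.128: MATCH
  /0 0.0.0.0: MATCH
Selected: next-hop 39.172.195.147 via eth2 (matched /25)


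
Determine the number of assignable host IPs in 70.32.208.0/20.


Host bits = 32 - 20 = 12
Total addresses = 2^12 = 4096
Usable = total - 2 (network and broadcast)
Usable hosts: 4094


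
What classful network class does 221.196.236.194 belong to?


First octet: 221
Binary: 11011101
110xxxxx -> Class C (192-223)
Class C, default mask 255.255.255.0 (/24)


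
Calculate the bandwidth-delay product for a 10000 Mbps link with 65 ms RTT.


BDP = bandwidth * RTT
= 10000 Mbps * 65 ms
= 10000 * 1e6 * 65 / 1000 bits
= 650000000 bits
= 81250000 bytes
= 79345.7031 KB
BDP = 650000000 bits (81250000 bytes)


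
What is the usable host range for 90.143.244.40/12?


Network: 90.128.0.0
Broadcast: 90.143.255.255
First usable = network + 1
Last usable = broadcast - 1
Range: 90.128.0.1 to 90.143.255.254


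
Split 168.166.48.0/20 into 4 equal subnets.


New prefix = 20 + 2 = 22
Each subnet has 1024 addresses
  168.166.48.0/22
  168.166.52.0/22
  168.166.56.0/22
  168.166.60.0/22
Subnets: 168.166.48.0/22, 168.166.52.0/22, 168.166.56.0/22, 168.166.60.0/22


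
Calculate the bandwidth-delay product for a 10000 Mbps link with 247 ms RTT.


BDP = bandwidth * RTT
= 10000 Mbps * 247 ms
= 10000 * 1e6 * 247 / 1000 bits
= 2470000000 bits
= 308750000 bytes
= 301513.6719 KB
BDP = 2470000000 bits (308750000 bytes)


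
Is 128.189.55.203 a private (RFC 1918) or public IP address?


RFC 1918 private ranges:
  10.0.0.0/8 (10.0.0.0 - 10.255.255.255)
  172.16.0.0/12 (172.16.0.0 - 172.31.255.255)
  192.168.0.0/16 (192.168.0.0 - 192.168.255.255)
Public (not in any RFC 1918 range)


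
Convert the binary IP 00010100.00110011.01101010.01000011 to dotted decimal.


00010100 = 20
00110011 = 51
01101010 = 106
01000011 = 67
IP: 20.51.106.67


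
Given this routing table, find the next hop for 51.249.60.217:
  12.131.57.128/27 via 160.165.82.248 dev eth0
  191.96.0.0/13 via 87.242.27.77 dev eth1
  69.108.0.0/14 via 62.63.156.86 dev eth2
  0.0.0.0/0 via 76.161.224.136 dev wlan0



Longest prefix match for 51.249.60.217:
  /27 12.131.57.128: no
  /13 191.96.0.0: no
  /14 69.108.0.0: no
  /0 0.0.0.0: MATCH
Selected: next-hop 76.161.224.136 via wlan0 (matched /0)


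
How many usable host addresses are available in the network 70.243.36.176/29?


Host bits = 32 - 29 = 3
Total addresses = 2^3 = 8
Usable = total - 2 (network and broadcast)
Usable hosts: 6


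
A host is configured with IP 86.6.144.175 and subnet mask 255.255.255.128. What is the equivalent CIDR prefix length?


Binary: 11111111.11111111.11111111.10000000
Count leading 1s
Prefix: /25


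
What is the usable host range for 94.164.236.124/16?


Network: 94.164.0.0
Broadcast: 94.164.255.255
First usable = network + 1
Last usable = broadcast - 1
Range: 94.164.0.1 to 94.164.255.254


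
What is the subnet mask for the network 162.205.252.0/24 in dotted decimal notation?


/24 means 24 network bits, 8 host bits
Binary: 11111111111111111111111100000000
Mask: 255.255.255.0


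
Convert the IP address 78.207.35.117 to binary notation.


78 = 01001110
207 = 11001111
35 = 00100011
117 = 01110101
Binary: 01001110.11001111.00100011.01110101


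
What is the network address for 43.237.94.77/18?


IP:   00101011.11101101.01011110.01001101
Mask: 11111111.11111111.11000000.00000000
AND operation:
Net:  00101011.11101101.01000000.00000000
Network: 43.237.64.0/18


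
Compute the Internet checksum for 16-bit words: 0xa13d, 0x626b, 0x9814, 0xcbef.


Sum all words (with carry folding):
+ 0xa13d = 0xa13d
+ 0x626b = 0x03a9
+ 0x9814 = 0x9bbd
+ 0xcbef = 0x67ad
One's complement: ~0x67ad
Checksum = 0x9852


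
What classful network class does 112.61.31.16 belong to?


First octet: 112
Binary: 01110000
0xxxxxxx -> Class A (1-126)
Class A, default mask 255.0.0.0 (/8)


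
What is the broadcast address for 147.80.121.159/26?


Network: 147.80.121.128/26
Host bits = 6
Set all host bits to 1:
Broadcast: 147.80.121.191


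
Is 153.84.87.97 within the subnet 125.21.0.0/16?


Subnet network: 125.21.0.0
Test IP AND mask: 153.84.0.0
No, 153.84.87.97 is not in 125.21.0.0/16


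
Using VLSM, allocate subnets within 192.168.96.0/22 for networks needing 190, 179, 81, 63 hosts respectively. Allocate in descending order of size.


190 hosts -> /24 (254 usable): 192.168.96.0/24
179 hosts -> /24 (254 usable): 192.168.97.0/24
81 hosts -> /25 (126 usable): 192.168.98.0/25
63 hosts -> /25 (126 usable): 192.168.98.128/25
Allocation: 192.168.96.0/24 (190 hosts, 254 usable); 192.168.97.0/24 (179 hosts, 254 usable); 192.168.98.0/25 (81 hosts, 126 usable); 192.168.98.128/25 (63 hosts, 126 usable)


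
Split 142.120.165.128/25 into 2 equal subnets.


New prefix = 25 + 1 = 26
Each subnet has 64 addresses
  142.120.165.128/26
  142.120.165.192/26
Subnets: 142.120.165.128/26, 142.120.165.192/26


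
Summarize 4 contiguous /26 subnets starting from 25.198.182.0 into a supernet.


Original prefix: /26
Number of subnets: 4 = 2^2
New prefix = 26 - 2 = 24
Supernet: 25.198.182.0/24


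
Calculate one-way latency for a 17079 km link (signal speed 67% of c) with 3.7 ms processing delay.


Speed = 0.67 * 3e5 km/s = 201000 km/s
Propagation delay = 17079 / 201000 = 0.085 s = 84.9701 ms
Processing delay = 3.7 ms
Total one-way latency = 88.6701 ms


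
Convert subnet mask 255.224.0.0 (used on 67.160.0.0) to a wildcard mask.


Subnet mask: 255.224.0.0
Wildcard = 255.255.255.255 - subnet mask
255 - 255 = 0
255 - 224 = 31
255 - 0 = 255
255 - 0 = 255
Wildcard: 0.31.255.255


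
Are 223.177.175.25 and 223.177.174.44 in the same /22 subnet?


Mask: 255.255.252.0
223.177.175.25 AND mask = 223.177.172.0
223.177.174.44 AND mask = 223.177.172.0
Yes, same subnet (223.177.172.0)


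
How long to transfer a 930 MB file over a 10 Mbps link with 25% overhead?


Effective throughput = 10 * (1 - 25/100) = 7.5 Mbps
File size in Mb = 930 * 8 = 7440 Mb
Time = 7440 / 7.5
Time = 992 seconds


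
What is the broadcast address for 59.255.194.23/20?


Network: 59.255.192.0/20
Host bits = 12
Set all host bits to 1:
Broadcast: 59.255.207.255


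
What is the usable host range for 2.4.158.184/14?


Network: 2.4.0.0
Broadcast: 2.7.255.255
First usable = network + 1
Last usable = broadcast - 1
Range: 2.4.0.1 to 2.7.255.254


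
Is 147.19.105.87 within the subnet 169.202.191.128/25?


Subnet network: 169.202.191.128
Test IP AND mask: 147.19.105.0
No, 147.19.105.87 is not in 169.202.191.128/25


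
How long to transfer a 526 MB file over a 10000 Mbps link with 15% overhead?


Effective throughput = 10000 * (1 - 15/100) = 8500 Mbps
File size in Mb = 526 * 8 = 4208 Mb
Time = 4208 / 8500
Time = 0.4951 seconds


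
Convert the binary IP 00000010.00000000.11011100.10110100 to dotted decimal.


00000010 = 2
00000000 = 0
11011100 = 220
10110100 = 180
IP: 2.0.220.180


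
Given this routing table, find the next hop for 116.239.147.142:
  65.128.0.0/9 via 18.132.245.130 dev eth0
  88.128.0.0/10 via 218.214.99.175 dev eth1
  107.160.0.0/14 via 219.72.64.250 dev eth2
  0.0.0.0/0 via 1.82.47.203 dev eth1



Longest prefix match for 116.239.147.142:
  /9 65.128.0.0: no
  /10 88.128.0.0: no
  /14 107.160.0.0: no
  /0 0.0.0.0: MATCH
Selected: next-hop 1.82.47.203 via eth1 (matched /0)


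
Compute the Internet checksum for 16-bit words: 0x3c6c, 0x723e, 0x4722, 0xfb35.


Sum all words (with carry folding):
+ 0x3c6c = 0x3c6c
+ 0x723e = 0xaeaa
+ 0x4722 = 0xf5cc
+ 0xfb35 = 0xf102
One's complement: ~0xf102
Checksum = 0x0efd


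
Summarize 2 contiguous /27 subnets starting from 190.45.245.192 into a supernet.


Original prefix: /27
Number of subnets: 2 = 2^1
New prefix = 27 - 1 = 26
Supernet: 190.45.245.192/26


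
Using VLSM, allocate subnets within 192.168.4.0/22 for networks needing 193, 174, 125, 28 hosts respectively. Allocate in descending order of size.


193 hosts -> /24 (254 usable): 192.168.4.0/24
174 hosts -> /24 (254 usable): 192.168.5.0/24
125 hosts -> /25 (126 usable): 192.168.6.0/25
28 hosts -> /27 (30 usable): 192.168.6.128/27
Allocation: 192.168.4.0/24 (193 hosts, 254 usable); 192.168.5.0/24 (174 hosts, 254 usable); 192.168.6.0/25 (125 hosts, 126 usable); 192.168.6.128/27 (28 hosts, 30 usable)


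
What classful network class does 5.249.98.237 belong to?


First octet: 5
Binary: 00000101
0xxxxxxx -> Class A (1-126)
Class A, default mask 255.0.0.0 (/8)


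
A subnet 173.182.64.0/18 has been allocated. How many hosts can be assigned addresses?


Host bits = 32 - 18 = 14
Total addresses = 2^14 = 16384
Usable = total - 2 (network and broadcast)
Usable hosts: 16382


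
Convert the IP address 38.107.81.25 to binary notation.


38 = 00100110
107 = 01101011
81 = 01010001
25 = 00011001
Binary: 00100110.01101011.01010001.00011001


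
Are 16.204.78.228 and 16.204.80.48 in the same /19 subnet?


Mask: 255.255.224.0
16.204.78.228 AND mask = 16.204.64.0
16.204.80.48 AND mask = 16.204.64.0
Yes, same subnet (16.204.64.0)


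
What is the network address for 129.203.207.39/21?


IP:   10000001.11001011.11001111.00100111
Mask: 11111111.11111111.11111000.00000000
AND operation:
Net:  10000001.11001011.11001000.00000000
Network: 129.203.200.0/21


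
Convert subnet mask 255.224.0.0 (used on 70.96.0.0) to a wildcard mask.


Subnet mask: 255.224.0.0
Wildcard = 255.255.255.255 - subnet mask
255 - 255 = 0
255 - 224 = 31
255 - 0 = 255
255 - 0 = 255
Wildcard: 0.31.255.255


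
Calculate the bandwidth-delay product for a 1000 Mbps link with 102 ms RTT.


BDP = bandwidth * RTT
= 1000 Mbps * 102 ms
= 1000 * 1e6 * 102 / 1000 bits
= 102000000 bits
= 12750000 bytes
= 12451.1719 KB
BDP = 102000000 bits (12750000 bytes)


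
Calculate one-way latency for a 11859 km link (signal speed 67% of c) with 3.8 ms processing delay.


Speed = 0.67 * 3e5 km/s = 201000 km/s
Propagation delay = 11859 / 201000 = 0.059 s = 59 ms
Processing delay = 3.8 ms
Total one-way latency = 62.8 ms


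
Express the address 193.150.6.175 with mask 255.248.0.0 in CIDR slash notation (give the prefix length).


Binary: 11111111.11111000.00000000.00000000
Count leading 1s
Prefix: /13


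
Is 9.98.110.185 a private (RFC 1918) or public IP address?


RFC 1918 private ranges:
  10.0.0.0/8 (10.0.0.0 - 10.255.255.255)
  172.16.0.0/12 (172.16.0.0 - 172.31.255.255)
  192.168.0.0/16 (192.168.0.0 - 192.168.255.255)
Public (not in any RFC 1918 range)


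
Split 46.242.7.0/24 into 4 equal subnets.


New prefix = 24 + 2 = 26
Each subnet has 64 addresses
  46.242.7.0/26
  46.242.7.64/26
  46.242.7.128/26
  46.242.7.192/26
Subnets: 46.242.7.0/26, 46.242.7.64/26, 46.242.7.128/26, 46.242.7.192/26


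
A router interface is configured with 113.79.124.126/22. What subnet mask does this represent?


/22 means 22 network bits, 10 host bits
Binary: 11111111111111111111110000000000
Mask: 255.255.252.0


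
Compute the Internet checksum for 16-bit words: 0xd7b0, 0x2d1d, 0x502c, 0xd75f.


Sum all words (with carry folding):
+ 0xd7b0 = 0xd7b0
+ 0x2d1d = 0x04ce
+ 0x502c = 0x54fa
+ 0xd75f = 0x2c5a
One's complement: ~0x2c5a
Checksum = 0xd3a5


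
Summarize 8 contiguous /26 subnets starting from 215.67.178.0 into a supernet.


Original prefix: /26
Number of subnets: 8 = 2^3
New prefix = 26 - 3 = 23
Supernet: 215.67.178.0/23


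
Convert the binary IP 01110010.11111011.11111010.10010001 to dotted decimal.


01110010 = 114
11111011 = 251
11111010 = 250
10010001 = 145
IP: 114.251.250.145


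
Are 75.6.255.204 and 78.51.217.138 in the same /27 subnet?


Mask: 255.255.255.224
75.6.255.204 AND mask = 75.6.255.192
78.51.217.138 AND mask = 78.51.217.128
No, different subnets (75.6.255.192 vs 78.51.217.128)


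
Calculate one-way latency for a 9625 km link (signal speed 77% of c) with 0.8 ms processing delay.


Speed = 0.77 * 3e5 km/s = 231000 km/s
Propagation delay = 9625 / 231000 = 0.0417 s = 41.6667 ms
Processing delay = 0.8 ms
Total one-way latency = 42.4667 ms


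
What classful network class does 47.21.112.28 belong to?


First octet: 47
Binary: 00101111
0xxxxxxx -> Class A (1-126)
Class A, default mask 255.0.0.0 (/8)


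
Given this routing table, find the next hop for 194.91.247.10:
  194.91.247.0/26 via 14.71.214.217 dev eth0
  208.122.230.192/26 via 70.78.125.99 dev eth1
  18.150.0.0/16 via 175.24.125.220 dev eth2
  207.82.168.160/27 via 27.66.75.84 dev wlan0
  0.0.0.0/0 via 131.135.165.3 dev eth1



Longest prefix match for 194.91.247.10:
  /26 194.91.247.0: MATCH
  /26 208.122.230.192: no
  /16 18.150.0.0: no
  /27 207.82.168.160: no
  /0 0.0.0.0: MATCH
Selected: next-hop 14.71.214.217 via eth0 (matched /26)


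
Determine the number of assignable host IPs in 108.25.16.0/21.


Host bits = 32 - 21 = 11
Total addresses = 2^11 = 2048
Usable = total - 2 (network and broadcast)
Usable hosts: 2046


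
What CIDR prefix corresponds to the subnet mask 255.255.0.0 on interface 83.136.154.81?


Binary: 11111111.11111111.00000000.00000000
Count leading 1s
Prefix: /16


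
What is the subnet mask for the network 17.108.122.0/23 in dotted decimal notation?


/23 means 23 network bits, 9 host bits
Binary: 11111111111111111111111000000000
Mask: 255.255.254.0


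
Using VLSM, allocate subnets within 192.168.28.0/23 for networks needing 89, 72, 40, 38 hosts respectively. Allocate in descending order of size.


89 hosts -> /25 (126 usable): 192.168.28.0/25
72 hosts -> /25 (126 usable): 192.168.28.128/25
40 hosts -> /26 (62 usable): 192.168.29.0/26
38 hosts -> /26 (62 usable): 192.168.29.64/26
Allocation: 192.168.28.0/25 (89 hosts, 126 usable); 192.168.28.128/25 (72 hosts, 126 usable); 192.168.29.0/26 (40 hosts, 62 usable); 192.168.29.64/26 (38 hosts, 62 usable)


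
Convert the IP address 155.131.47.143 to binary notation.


155 = 10011011
131 = 10000011
47 = 00101111
143 = 10001111
Binary: 10011011.10000011.00101111.10001111


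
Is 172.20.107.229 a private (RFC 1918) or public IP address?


RFC 1918 private ranges:
  10.0.0.0/8 (10.0.0.0 - 10.255.255.255)
  172.16.0.0/12 (172.16.0.0 - 172.31.255.255)
  192.168.0.0/16 (192.168.0.0 - 192.168.255.255)
Private (in 172.16.0.0/12)


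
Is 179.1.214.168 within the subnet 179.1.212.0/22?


Subnet network: 179.1.212.0
Test IP AND mask: 179.1.212.0
Yes, 179.1.214.168 is in 179.1.212.0/22


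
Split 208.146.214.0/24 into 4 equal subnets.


New prefix = 24 + 2 = 26
Each subnet has 64 addresses
  208.146.214.0/26
  208.146.214.64/26
  208.146.214.128/26
  208.146.214.192/26
Subnets: 208.146.214.0/26, 208.146.214.64/26, 208.146.214.128/26, 208.146.214.192/26


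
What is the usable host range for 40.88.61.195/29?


Network: 40.88.61.192
Broadcast: 40.88.61.199
First usable = network + 1
Last usable = broadcast - 1
Range: 40.88.61.193 to 40.88.61.198


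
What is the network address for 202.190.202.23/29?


IP:   11001010.10111110.11001010.00010111
Mask: 11111111.11111111.11111111.11111000
AND operation:
Net:  11001010.10111110.11001010.00010000
Network: 202.190.202.16/29


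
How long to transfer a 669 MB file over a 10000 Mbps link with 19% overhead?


Effective throughput = 10000 * (1 - 19/100) = 8100.0 Mbps
File size in Mb = 669 * 8 = 5352 Mb
Time = 5352 / 8100.0
Time = 0.6607 seconds


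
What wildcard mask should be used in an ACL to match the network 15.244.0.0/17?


Subnet mask: 255.255.128.0
Wildcard = 255.255.255.255 - subnet mask
255 - 255 = 0
255 - 255 = 0
255 - 128 = 127
255 - 0 = 255
Wildcard: 0.0.127.255


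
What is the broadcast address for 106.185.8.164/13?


Network: 106.184.0.0/13
Host bits = 19
Set all host bits to 1:
Broadcast: 106.191.255.255


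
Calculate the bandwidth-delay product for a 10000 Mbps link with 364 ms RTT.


BDP = bandwidth * RTT
= 10000 Mbps * 364 ms
= 10000 * 1e6 * 364 / 1000 bits
= 3640000000 bits
= 455000000 bytes
= 444335.9375 KB
BDP = 3640000000 bits (455000000 bytes)


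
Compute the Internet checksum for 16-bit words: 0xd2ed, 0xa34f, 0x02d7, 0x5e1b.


Sum all words (with carry folding):
+ 0xd2ed = 0xd2ed
+ 0xa34f = 0x763d
+ 0x02d7 = 0x7914
+ 0x5e1b = 0xd72f
One's complement: ~0xd72f
Checksum = 0x28d0


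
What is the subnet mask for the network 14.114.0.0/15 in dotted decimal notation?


/15 means 15 network bits, 17 host bits
Binary: 11111111111111100000000000000000
Mask: 255.254.0.0


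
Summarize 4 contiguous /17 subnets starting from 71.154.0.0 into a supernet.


Original prefix: /17
Number of subnets: 4 = 2^2
New prefix = 17 - 2 = 15
Supernet: 71.154.0.0/15


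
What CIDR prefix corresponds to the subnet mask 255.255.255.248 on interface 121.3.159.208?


Binary: 11111111.11111111.11111111.11111000
Count leading 1s
Prefix: /29


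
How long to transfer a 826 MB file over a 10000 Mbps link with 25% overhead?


Effective throughput = 10000 * (1 - 25/100) = 7500 Mbps
File size in Mb = 826 * 8 = 6608 Mb
Time = 6608 / 7500
Time = 0.8811 seconds


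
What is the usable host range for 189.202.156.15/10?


Network: 189.192.0.0
Broadcast: 189.255.255.255
First usable = network + 1
Last usable = broadcast - 1
Range: 189.192.0.1 to 189.255.255.254


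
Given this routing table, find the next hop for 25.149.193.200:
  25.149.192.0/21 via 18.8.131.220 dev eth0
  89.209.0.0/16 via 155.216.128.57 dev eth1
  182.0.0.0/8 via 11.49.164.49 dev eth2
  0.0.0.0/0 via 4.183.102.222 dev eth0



Longest prefix match for 25.149.193.200:
  /21 25.149.192.0: MATCH
  /16 89.209.0.0: no
  /8 182.0.0.0: no
  /0 0.0.0.0: MATCH
Selected: next-hop 18.8.131.220 via eth0 (matched /21)


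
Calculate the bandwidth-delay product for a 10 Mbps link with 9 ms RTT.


BDP = bandwidth * RTT
= 10 Mbps * 9 ms
= 10 * 1e6 * 9 / 1000 bits
= 90000 bits
= 11250 bytes
= 10.9863 KB
BDP = 90000 bits (11250 bytes)


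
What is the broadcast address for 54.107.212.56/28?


Network: 54.107.212.48/28
Host bits = 4
Set all host bits to 1:
Broadcast: 54.107.212.63


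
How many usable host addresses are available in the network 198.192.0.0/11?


Host bits = 32 - 11 = 21
Total addresses = 2^21 = 2097152
Usable = total - 2 (network and broadcast)
Usable hosts: 2097150


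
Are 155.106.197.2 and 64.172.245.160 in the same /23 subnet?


Mask: 255.255.254.0
155.106.197.2 AND mask = 155.106.196.0
64.172.245.160 AND mask = 64.172.244.0
No, different subnets (155.106.196.0 vs 64.172.244.0)


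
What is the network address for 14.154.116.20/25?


IP:   00001110.10011010.01110100.00010100
Mask: 11111111.11111111.11111111.10000000
AND operation:
Net:  00001110.10011010.01110100.00000000
Network: 14.154.116.0/25


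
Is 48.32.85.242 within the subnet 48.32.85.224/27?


Subnet network: 48.32.85.224
Test IP AND mask: 48.32.85.224
Yes, 48.32.85.242 is in 48.32.85.224/27


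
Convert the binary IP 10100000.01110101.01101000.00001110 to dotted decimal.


10100000 = 160
01110101 = 117
01101000 = 104
00001110 = 14
IP: 160.117.104.14


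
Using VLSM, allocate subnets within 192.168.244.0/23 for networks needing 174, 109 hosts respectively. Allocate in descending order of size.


174 hosts -> /24 (254 usable): 192.168.244.0/24
109 hosts -> /25 (126 usable): 192.168.245.0/25
Allocation: 192.168.244.0/24 (174 hosts, 254 usable); 192.168.245.0/25 (109 hosts, 126 usable)


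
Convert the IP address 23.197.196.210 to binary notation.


23 = 00010111
197 = 11000101
196 = 11000100
210 = 11010010
Binary: 00010111.11000101.11000100.11010010


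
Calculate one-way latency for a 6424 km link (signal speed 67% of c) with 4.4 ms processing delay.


Speed = 0.67 * 3e5 km/s = 201000 km/s
Propagation delay = 6424 / 201000 = 0.032 s = 31.9602 ms
Processing delay = 4.4 ms
Total one-way latency = 36.3602 ms


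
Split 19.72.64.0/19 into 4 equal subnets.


New prefix = 19 + 2 = 21
Each subnet has 2048 addresses
  19.72.64.0/21
  19.72.72.0/21
  19.72.80.0/21
  19.72.88.0/21
Subnets: 19.72.64.0/21, 19.72.72.0/21, 19.72.80.0/21, 19.72.88.0/21


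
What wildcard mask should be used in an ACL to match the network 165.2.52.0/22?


Subnet mask: 255.255.252.0
Wildcard = 255.255.255.255 - subnet mask
255 - 255 = 0
255 - 255 = 0
255 - 252 = 3
255 - 0 = 255
Wildcard: 0.0.3.255


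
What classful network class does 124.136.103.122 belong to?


First octet: 124
Binary: 01111100
0xxxxxxx -> Class A (1-126)
Class A, default mask 255.0.0.0 (/8)


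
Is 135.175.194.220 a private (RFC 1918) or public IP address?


RFC 1918 private ranges:
  10.0.0.0/8 (10.0.0.0 - 10.255.255.255)
  172.16.0.0/12 (172.16.0.0 - 172.31.255.255)
  192.168.0.0/16 (192.168.0.0 - 192.168.255.255)
Public (not in any RFC 1918 range)


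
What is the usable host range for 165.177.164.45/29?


Network: 165.177.164.40
Broadcast: 165.177.164.47
First usable = network + 1
Last usable = broadcast - 1
Range: 165.177.164.41 to 165.177.164.46


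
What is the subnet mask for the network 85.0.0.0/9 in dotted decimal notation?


/9 means 9 network bits, 23 host bits
Binary: 11111111100000000000000000000000
Mask: 255.128.0.0


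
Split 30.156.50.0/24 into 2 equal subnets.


New prefix = 24 + 1 = 25
Each subnet has 128 addresses
  30.156.50.0/25
  30.156.50.128/25
Subnets: 30.156.50.0/25, 30.156.50.128/25


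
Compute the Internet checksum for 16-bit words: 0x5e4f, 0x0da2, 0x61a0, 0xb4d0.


Sum all words (with carry folding):
+ 0x5e4f = 0x5e4f
+ 0x0da2 = 0x6bf1
+ 0x61a0 = 0xcd91
+ 0xb4d0 = 0x8262
One's complement: ~0x8262
Checksum = 0x7d9d


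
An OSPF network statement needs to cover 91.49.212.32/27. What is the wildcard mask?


Subnet mask: 255.255.255.224
Wildcard = 255.255.255.255 - subnet mask
255 - 255 = 0
255 - 255 = 0
255 - 255 = 0
255 - 224 = 31
Wildcard: 0.0.0.31


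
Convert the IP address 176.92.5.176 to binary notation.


176 = 10110000
92 = 01011100
5 = 00000101
176 = 10110000
Binary: 10110000.01011100.00000101.10110000


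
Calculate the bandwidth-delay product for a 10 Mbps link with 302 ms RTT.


BDP = bandwidth * RTT
= 10 Mbps * 302 ms
= 10 * 1e6 * 302 / 1000 bits
= 3020000 bits
= 377500 bytes
= 368.6523 KB
BDP = 3020000 bits (377500 bytes)


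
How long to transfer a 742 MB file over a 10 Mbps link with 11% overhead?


Effective throughput = 10 * (1 - 11/100) = 8.9 Mbps
File size in Mb = 742 * 8 = 5936 Mb
Time = 5936 / 8.9
Time = 666.9663 seconds


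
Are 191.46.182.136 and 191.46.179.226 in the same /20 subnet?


Mask: 255.255.240.0
191.46.182.136 AND mask = 191.46.176.0
191.46.179.226 AND mask = 191.46.176.0
Yes, same subnet (191.46.176.0)


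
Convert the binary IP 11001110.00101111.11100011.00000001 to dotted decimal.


11001110 = 206
00101111 = 47
11100011 = 227
00000001 = 1
IP: 206.47.227.1
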